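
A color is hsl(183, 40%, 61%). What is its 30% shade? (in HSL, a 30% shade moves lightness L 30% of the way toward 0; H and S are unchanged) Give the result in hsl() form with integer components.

hsl(183, 40%, 43%)

L moves 30% from 61 toward 0: 61 − 18.3 = 42.7 → 43.
H and S are unchanged.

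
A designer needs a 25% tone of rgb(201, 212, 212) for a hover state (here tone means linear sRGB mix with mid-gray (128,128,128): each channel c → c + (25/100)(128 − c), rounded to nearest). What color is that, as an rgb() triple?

rgb(183, 191, 191)

Per channel, c → c + 0.25(128 − c):
  R: 201 + 0.25×(128−201) = 201 − 18.25 = 182.75 → 183
  G: 212 − 21 = 191 → 191
  B: 212 − 21 = 191 → 191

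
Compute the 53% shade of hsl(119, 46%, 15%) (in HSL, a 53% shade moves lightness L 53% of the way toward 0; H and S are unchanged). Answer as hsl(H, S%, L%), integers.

L moves 53% from 15 toward 0: 15 − 7.95 = 7.05 → 7.
H and S are unchanged.

hsl(119, 46%, 7%)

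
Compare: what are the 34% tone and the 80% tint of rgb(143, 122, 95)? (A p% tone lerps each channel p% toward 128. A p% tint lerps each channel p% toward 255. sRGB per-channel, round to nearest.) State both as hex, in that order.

#8A7C6A, #E9E4DF

34% tone:
  R: 143 + 0.34×(128−143) = 143 − 5.1 = 137.9 → 138
  G: 122 + 0.34×(128−122) = 122 + 2.04 = 124.04 → 124
  B: 95 + 0.34×(128−95) = 95 + 11.22 = 106.22 → 106
  → #8A7C6A
80% tint:
  R: 143 + 0.8×(255−143) = 143 + 89.6 = 232.6 → 233
  G: 122 + 0.8×(255−122) = 122 + 106.4 = 228.4 → 228
  B: 95 + 128 = 223 → 223
  → #E9E4DF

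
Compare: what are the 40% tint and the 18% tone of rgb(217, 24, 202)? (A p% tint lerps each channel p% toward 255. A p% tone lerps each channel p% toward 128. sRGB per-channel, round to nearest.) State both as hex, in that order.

40% tint:
  R: 217 + 0.4×(255−217) = 217 + 15.2 = 232.2 → 232
  G: 24 + 0.4×(255−24) = 24 + 92.4 = 116.4 → 116
  B: 202 + 0.4×(255−202) = 202 + 21.2 = 223.2 → 223
  → #E874DF
18% tone:
  R: 217 + 0.18×(128−217) = 217 − 16.02 = 200.98 → 201
  G: 24 + 0.18×(128−24) = 24 + 18.72 = 42.72 → 43
  B: 202 + 0.18×(128−202) = 202 − 13.32 = 188.68 → 189
  → #C92BBD

#E874DF, #C92BBD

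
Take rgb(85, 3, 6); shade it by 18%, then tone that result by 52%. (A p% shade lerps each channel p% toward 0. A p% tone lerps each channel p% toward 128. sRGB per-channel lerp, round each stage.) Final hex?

#644445

Per channel, c → c + 0.18(0 − c):
  R: 85 − 15.3 = 69.7 → 70
  G: 3 + 0.18×(0−3) = 3 − 0.54 = 2.46 → 2
  B: 6 + 0.18×(0−6) = 6 − 1.08 = 4.92 → 5
After the shade: rgb(70, 2, 5) = #460205.
Lerp each channel 52% toward 128:
  R: 70 + 0.52×(128−70) = 70 + 30.16 = 100.16 → 100
  G: 2 + 65.52 = 67.52 → 68
  B: 5 + 63.96 = 68.96 → 69
rgb(100, 68, 69) = #644445.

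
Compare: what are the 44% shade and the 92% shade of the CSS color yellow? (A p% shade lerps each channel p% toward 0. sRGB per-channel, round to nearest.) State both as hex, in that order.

#8f8f00, #141400

CSS yellow is rgb(255, 255, 0).
44% shade:
  R: 255 + 0.44×(0−255) = 255 − 112.2 = 142.8 → 143
  G: 255 + 0.44×(0−255) = 255 − 112.2 = 142.8 → 143
  B: 0 + 0.44×(0−0) = 0 + 0 = 0 → 0
  → #8f8f00
92% shade:
  R: 255 + 0.92×(0−255) = 255 − 234.6 = 20.4 → 20
  G: 255 + 0.92×(0−255) = 255 − 234.6 = 20.4 → 20
  B: 0 + 0.92×(0−0) = 0 + 0 = 0 → 0
  → #141400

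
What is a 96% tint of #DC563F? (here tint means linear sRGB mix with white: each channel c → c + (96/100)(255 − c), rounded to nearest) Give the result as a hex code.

#DC563F is rgb(220, 86, 63).
Per channel, c → c + 0.96(255 − c):
  R: 220 + 33.6 = 253.6 → 254
  G: 86 + 162.24 = 248.24 → 248
  B: 63 + 0.96×(255−63) = 63 + 184.32 = 247.32 → 247
rgb(254, 248, 247) = #FEF8F7.

#FEF8F7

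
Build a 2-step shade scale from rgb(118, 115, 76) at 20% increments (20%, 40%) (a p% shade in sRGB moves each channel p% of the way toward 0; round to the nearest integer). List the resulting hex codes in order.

20%: (118 − 23.6 = 94.4→94, 115 − 23 = 92→92, 76 − 15.2 = 60.8→61) → #5e5c3d
40%: (118 − 47.2 = 70.8→71, 115 − 46 = 69→69, 76 − 30.4 = 45.6→46) → #47452e

#5e5c3d, #47452e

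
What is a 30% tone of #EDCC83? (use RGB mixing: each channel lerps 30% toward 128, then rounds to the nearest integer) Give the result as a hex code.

#CCB582

#EDCC83 is rgb(237, 204, 131).
Per channel, c → c + 0.3(128 − c):
  R: 237 + 0.3×(128−237) = 237 − 32.7 = 204.3 → 204
  G: 204 + 0.3×(128−204) = 204 − 22.8 = 181.2 → 181
  B: 131 + 0.3×(128−131) = 131 − 0.9 = 130.1 → 130
rgb(204, 181, 130) = #CCB582.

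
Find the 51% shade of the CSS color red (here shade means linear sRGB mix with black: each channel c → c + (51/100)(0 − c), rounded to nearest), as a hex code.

#7D0000

CSS red is rgb(255, 0, 0).
Per channel, c → c + 0.51(0 − c):
  R: 255 + 0.51×(0−255) = 255 − 130.05 = 124.95 → 125
  G: 0 + 0.51×(0−0) = 0 + 0 = 0 → 0
  B: 0 + 0.51×(0−0) = 0 + 0 = 0 → 0
rgb(125, 0, 0) = #7D0000.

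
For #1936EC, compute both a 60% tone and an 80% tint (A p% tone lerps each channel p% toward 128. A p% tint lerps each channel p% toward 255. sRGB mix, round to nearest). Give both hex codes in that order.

#1936EC is rgb(25, 54, 236).
60% tone:
  R: 25 + 61.8 = 86.8 → 87
  G: 54 + 0.6×(128−54) = 54 + 44.4 = 98.4 → 98
  B: 236 + 0.6×(128−236) = 236 − 64.8 = 171.2 → 171
  → #5762AB
80% tint:
  R: 25 + 0.8×(255−25) = 25 + 184 = 209 → 209
  G: 54 + 0.8×(255−54) = 54 + 160.8 = 214.8 → 215
  B: 236 + 0.8×(255−236) = 236 + 15.2 = 251.2 → 251
  → #D1D7FB

#5762AB, #D1D7FB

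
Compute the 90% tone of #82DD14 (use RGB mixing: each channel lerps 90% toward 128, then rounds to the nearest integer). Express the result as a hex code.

#82DD14 is rgb(130, 221, 20).
Per channel, c → c + 0.9(128 − c):
  R: 130 − 1.8 = 128.2 → 128
  G: 221 + 0.9×(128−221) = 221 − 83.7 = 137.3 → 137
  B: 20 + 97.2 = 117.2 → 117
rgb(128, 137, 117) = #808975.

#808975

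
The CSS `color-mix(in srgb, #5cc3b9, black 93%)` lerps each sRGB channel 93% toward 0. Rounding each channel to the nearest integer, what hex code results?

#060e0d

#5cc3b9 is rgb(92, 195, 185).
Per channel, c → c + 0.93(0 − c):
  R: 92 + 0.93×(0−92) = 92 − 85.56 = 6.44 → 6
  G: 195 + 0.93×(0−195) = 195 − 181.35 = 13.65 → 14
  B: 185 − 172.05 = 12.95 → 13
rgb(6, 14, 13) = #060e0d.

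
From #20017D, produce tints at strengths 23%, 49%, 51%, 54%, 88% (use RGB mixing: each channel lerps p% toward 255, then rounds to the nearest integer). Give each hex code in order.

#533B9B, #8D7DBD, #9283BF, #988AC3, #E4E1EF

#20017D is rgb(32, 1, 125).
23%: (32 + 51.29 = 83.29→83, 1 + 58.42 = 59.42→59, 125 + 29.9 = 154.9→155) → #533B9B
49%: (32 + 109.27 = 141.27→141, 1 + 124.46 = 125.46→125, 125 + 63.7 = 188.7→189) → #8D7DBD
51%: (32 + 113.73 = 145.73→146, 1 + 129.54 = 130.54→131, 125 + 66.3 = 191.3→191) → #9283BF
54%: (32 + 120.42 = 152.42→152, 1 + 137.16 = 138.16→138, 125 + 70.2 = 195.2→195) → #988AC3
88%: (32 + 196.24 = 228.24→228, 1 + 223.52 = 224.52→225, 125 + 114.4 = 239.4→239) → #E4E1EF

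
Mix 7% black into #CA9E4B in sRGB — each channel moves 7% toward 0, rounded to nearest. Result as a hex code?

#CA9E4B is rgb(202, 158, 75).
Per channel, c → c + 0.07(0 − c):
  R: 202 − 14.14 = 187.86 → 188
  G: 158 + 0.07×(0−158) = 158 − 11.06 = 146.94 → 147
  B: 75 − 5.25 = 69.75 → 70
rgb(188, 147, 70) = #BC9346.

#BC9346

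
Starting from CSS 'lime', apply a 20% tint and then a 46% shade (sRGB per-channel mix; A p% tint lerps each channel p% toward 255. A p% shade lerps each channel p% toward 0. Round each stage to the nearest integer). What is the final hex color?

#1c8a1c

CSS lime is rgb(0, 255, 0).
Per channel, c → c + 0.2(255 − c):
  R: 0 + 51 = 51 → 51
  G: 255 + 0.2×(255−255) = 255 + 0 = 255 → 255
  B: 0 + 0.2×(255−0) = 0 + 51 = 51 → 51
After the tint: rgb(51, 255, 51) = #33ff33.
A 46% shade moves each channel 46% toward 0:
  R: 51 + 0.46×(0−51) = 51 − 23.46 = 27.54 → 28
  G: 255 − 117.3 = 137.7 → 138
  B: 51 + 0.46×(0−51) = 51 − 23.46 = 27.54 → 28
rgb(28, 138, 28) = #1c8a1c.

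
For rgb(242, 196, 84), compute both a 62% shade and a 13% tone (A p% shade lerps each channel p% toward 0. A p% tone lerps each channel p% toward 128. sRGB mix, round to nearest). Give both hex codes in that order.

#5C4A20, #E3BB5A

62% shade:
  R: 242 + 0.62×(0−242) = 242 − 150.04 = 91.96 → 92
  G: 196 − 121.52 = 74.48 → 74
  B: 84 + 0.62×(0−84) = 84 − 52.08 = 31.92 → 32
  → #5C4A20
13% tone:
  R: 242 + 0.13×(128−242) = 242 − 14.82 = 227.18 → 227
  G: 196 + 0.13×(128−196) = 196 − 8.84 = 187.16 → 187
  B: 84 + 0.13×(128−84) = 84 + 5.72 = 89.72 → 90
  → #E3BB5A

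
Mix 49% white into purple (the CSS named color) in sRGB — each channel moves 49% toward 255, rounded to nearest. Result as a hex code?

#BE7DBE

CSS purple is rgb(128, 0, 128).
A 49% tint moves each channel 49% toward 255:
  R: 128 + 62.23 = 190.23 → 190
  G: 0 + 0.49×(255−0) = 0 + 124.95 = 124.95 → 125
  B: 128 + 0.49×(255−128) = 128 + 62.23 = 190.23 → 190
rgb(190, 125, 190) = #BE7DBE.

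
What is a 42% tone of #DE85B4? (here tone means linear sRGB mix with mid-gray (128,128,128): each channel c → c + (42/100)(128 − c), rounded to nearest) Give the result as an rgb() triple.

#DE85B4 is rgb(222, 133, 180).
Lerp each channel 42% toward 128:
  R: 222 + 0.42×(128−222) = 222 − 39.48 = 182.52 → 183
  G: 133 + 0.42×(128−133) = 133 − 2.1 = 130.9 → 131
  B: 180 + 0.42×(128−180) = 180 − 21.84 = 158.16 → 158

rgb(183, 131, 158)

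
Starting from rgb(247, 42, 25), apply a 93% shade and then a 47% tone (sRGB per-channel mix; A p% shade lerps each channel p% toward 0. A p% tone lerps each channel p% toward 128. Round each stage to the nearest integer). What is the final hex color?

#453E3D

A 93% shade moves each channel 93% toward 0:
  R: 247 + 0.93×(0−247) = 247 − 229.71 = 17.29 → 17
  G: 42 − 39.06 = 2.94 → 3
  B: 25 − 23.25 = 1.75 → 2
After the shade: rgb(17, 3, 2) = #110302.
A 47% tone moves each channel 47% toward 128:
  R: 17 + 52.17 = 69.17 → 69
  G: 3 + 58.75 = 61.75 → 62
  B: 2 + 59.22 = 61.22 → 61
rgb(69, 62, 61) = #453E3D.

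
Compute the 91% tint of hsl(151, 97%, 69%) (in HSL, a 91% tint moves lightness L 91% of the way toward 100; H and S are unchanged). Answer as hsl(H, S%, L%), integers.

L moves 91% from 69 toward 100: 69 + 28.21 = 97.21 → 97.
H and S are unchanged.

hsl(151, 97%, 97%)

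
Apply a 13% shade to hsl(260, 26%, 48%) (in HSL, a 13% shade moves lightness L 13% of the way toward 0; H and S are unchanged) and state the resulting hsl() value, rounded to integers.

hsl(260, 26%, 42%)

L moves 13% from 48 toward 0: 48 − 6.24 = 41.76 → 42.
H and S are unchanged.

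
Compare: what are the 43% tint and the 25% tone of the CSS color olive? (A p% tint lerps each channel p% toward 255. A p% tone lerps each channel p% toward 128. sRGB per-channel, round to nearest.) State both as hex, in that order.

CSS olive is rgb(128, 128, 0).
43% tint:
  R: 128 + 54.61 = 182.61 → 183
  G: 128 + 54.61 = 182.61 → 183
  B: 0 + 0.43×(255−0) = 0 + 109.65 = 109.65 → 110
  → #B7B76E
25% tone:
  R: 128 + 0.25×(128−128) = 128 + 0 = 128 → 128
  G: 128 + 0 = 128 → 128
  B: 0 + 0.25×(128−0) = 0 + 32 = 32 → 32
  → #808020

#B7B76E, #808020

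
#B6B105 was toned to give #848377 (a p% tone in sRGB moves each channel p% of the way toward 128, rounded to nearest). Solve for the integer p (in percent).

#B6B105 is rgb(182, 177, 5); #848377 is rgb(132, 131, 119).
On the B channel (widest range): 119 ≈ 5 + (p/100)(128 − 5), so p ≈ 100×(119 − 5)/(128 − 5) = 11400/123 = 92.68.
p = 93 reproduces all three channels after rounding.

93%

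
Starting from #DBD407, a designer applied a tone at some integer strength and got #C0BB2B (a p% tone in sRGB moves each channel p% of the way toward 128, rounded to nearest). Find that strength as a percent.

30%

#DBD407 is rgb(219, 212, 7); #C0BB2B is rgb(192, 187, 43).
On the B channel (widest range): 43 ≈ 7 + (p/100)(128 − 7), so p ≈ 100×(43 − 7)/(128 − 7) = 3600/121 = 29.75.
p = 30 reproduces all three channels after rounding.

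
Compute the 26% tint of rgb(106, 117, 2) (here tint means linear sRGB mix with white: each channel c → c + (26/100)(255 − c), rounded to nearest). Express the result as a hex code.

Lerp each channel 26% toward 255:
  R: 106 + 0.26×(255−106) = 106 + 38.74 = 144.74 → 145
  G: 117 + 0.26×(255−117) = 117 + 35.88 = 152.88 → 153
  B: 2 + 0.26×(255−2) = 2 + 65.78 = 67.78 → 68
rgb(145, 153, 68) = #919944.

#919944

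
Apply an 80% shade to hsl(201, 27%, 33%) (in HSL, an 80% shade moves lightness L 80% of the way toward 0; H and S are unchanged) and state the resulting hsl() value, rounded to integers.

L moves 80% from 33 toward 0: 33 − 26.4 = 6.6 → 7.
H and S are unchanged.

hsl(201, 27%, 7%)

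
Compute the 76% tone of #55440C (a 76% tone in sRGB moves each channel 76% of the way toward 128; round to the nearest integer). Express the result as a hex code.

#55440C is rgb(85, 68, 12).
Lerp each channel 76% toward 128:
  R: 85 + 32.68 = 117.68 → 118
  G: 68 + 0.76×(128−68) = 68 + 45.6 = 113.6 → 114
  B: 12 + 88.16 = 100.16 → 100
rgb(118, 114, 100) = #767264.

#767264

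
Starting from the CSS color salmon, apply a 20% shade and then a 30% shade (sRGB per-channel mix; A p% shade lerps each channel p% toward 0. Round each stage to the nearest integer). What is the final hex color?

CSS salmon is rgb(250, 128, 114).
Per channel, c → c + 0.2(0 − c):
  R: 250 + 0.2×(0−250) = 250 − 50 = 200 → 200
  G: 128 − 25.6 = 102.4 → 102
  B: 114 − 22.8 = 91.2 → 91
After the shade: rgb(200, 102, 91) = #C8665B.
Lerp each channel 30% toward 0:
  R: 200 + 0.3×(0−200) = 200 − 60 = 140 → 140
  G: 102 + 0.3×(0−102) = 102 − 30.6 = 71.4 → 71
  B: 91 + 0.3×(0−91) = 91 − 27.3 = 63.7 → 64
rgb(140, 71, 64) = #8C4740.

#8C4740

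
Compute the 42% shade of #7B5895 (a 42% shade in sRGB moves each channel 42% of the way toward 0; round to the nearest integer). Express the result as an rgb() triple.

#7B5895 is rgb(123, 88, 149).
Per channel, c → c + 0.42(0 − c):
  R: 123 + 0.42×(0−123) = 123 − 51.66 = 71.34 → 71
  G: 88 + 0.42×(0−88) = 88 − 36.96 = 51.04 → 51
  B: 149 + 0.42×(0−149) = 149 − 62.58 = 86.42 → 86

rgb(71, 51, 86)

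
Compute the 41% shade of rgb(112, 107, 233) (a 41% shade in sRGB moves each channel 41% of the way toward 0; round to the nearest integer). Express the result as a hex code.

Lerp each channel 41% toward 0:
  R: 112 − 45.92 = 66.08 → 66
  G: 107 − 43.87 = 63.13 → 63
  B: 233 + 0.41×(0−233) = 233 − 95.53 = 137.47 → 137
rgb(66, 63, 137) = #423f89.

#423f89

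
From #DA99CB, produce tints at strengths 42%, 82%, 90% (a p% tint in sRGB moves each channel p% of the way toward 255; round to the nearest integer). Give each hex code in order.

#EAC4E1, #F8EDF6, #FBF5FA

#DA99CB is rgb(218, 153, 203).
42%: (218 + 15.54 = 233.54→234, 153 + 42.84 = 195.84→196, 203 + 21.84 = 224.84→225) → #EAC4E1
82%: (218 + 30.34 = 248.34→248, 153 + 83.64 = 236.64→237, 203 + 42.64 = 245.64→246) → #F8EDF6
90%: (218 + 33.3 = 251.3→251, 153 + 91.8 = 244.8→245, 203 + 46.8 = 249.8→250) → #FBF5FA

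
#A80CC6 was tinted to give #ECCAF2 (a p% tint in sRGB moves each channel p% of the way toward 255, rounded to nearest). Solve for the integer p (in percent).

#A80CC6 is rgb(168, 12, 198); #ECCAF2 is rgb(236, 202, 242).
On the G channel (widest range): 202 ≈ 12 + (p/100)(255 − 12), so p ≈ 100×(202 − 12)/(255 − 12) = 19000/243 = 78.19.
p = 78 reproduces all three channels after rounding.

78%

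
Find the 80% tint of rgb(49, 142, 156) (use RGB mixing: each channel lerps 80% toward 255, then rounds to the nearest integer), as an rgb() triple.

rgb(214, 232, 235)

Lerp each channel 80% toward 255:
  R: 49 + 0.8×(255−49) = 49 + 164.8 = 213.8 → 214
  G: 142 + 0.8×(255−142) = 142 + 90.4 = 232.4 → 232
  B: 156 + 79.2 = 235.2 → 235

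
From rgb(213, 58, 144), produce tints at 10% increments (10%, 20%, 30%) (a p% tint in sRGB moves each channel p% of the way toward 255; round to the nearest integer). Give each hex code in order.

10%: (213 + 4.2 = 217.2→217, 58 + 19.7 = 77.7→78, 144 + 11.1 = 155.1→155) → #d94e9b
20%: (213 + 8.4 = 221.4→221, 58 + 39.4 = 97.4→97, 144 + 22.2 = 166.2→166) → #dd61a6
30%: (213 + 12.6 = 225.6→226, 58 + 59.1 = 117.1→117, 144 + 33.3 = 177.3→177) → #e275b1

#d94e9b, #dd61a6, #e275b1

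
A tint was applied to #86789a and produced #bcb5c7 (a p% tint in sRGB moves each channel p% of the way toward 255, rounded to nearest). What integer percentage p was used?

45%

#86789a is rgb(134, 120, 154); #bcb5c7 is rgb(188, 181, 199).
On the G channel (widest range): 181 ≈ 120 + (p/100)(255 − 120), so p ≈ 100×(181 − 120)/(255 − 120) = 6100/135 = 45.19.
p = 45 reproduces all three channels after rounding.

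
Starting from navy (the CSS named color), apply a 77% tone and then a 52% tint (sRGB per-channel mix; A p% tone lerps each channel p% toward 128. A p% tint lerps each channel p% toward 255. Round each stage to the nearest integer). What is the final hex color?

CSS navy is rgb(0, 0, 128).
Lerp each channel 77% toward 128:
  R: 0 + 0.77×(128−0) = 0 + 98.56 = 98.56 → 99
  G: 0 + 0.77×(128−0) = 0 + 98.56 = 98.56 → 99
  B: 128 + 0.77×(128−128) = 128 + 0 = 128 → 128
After the tone: rgb(99, 99, 128) = #636380.
Per channel, c → c + 0.52(255 − c):
  R: 99 + 0.52×(255−99) = 99 + 81.12 = 180.12 → 180
  G: 99 + 0.52×(255−99) = 99 + 81.12 = 180.12 → 180
  B: 128 + 66.04 = 194.04 → 194
rgb(180, 180, 194) = #B4B4C2.

#B4B4C2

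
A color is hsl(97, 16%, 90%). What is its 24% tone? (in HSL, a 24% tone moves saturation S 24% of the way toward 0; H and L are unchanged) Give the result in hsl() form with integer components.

S moves 24% from 16 toward 0: 16 − 3.84 = 12.16 → 12.
H and L are unchanged.

hsl(97, 12%, 90%)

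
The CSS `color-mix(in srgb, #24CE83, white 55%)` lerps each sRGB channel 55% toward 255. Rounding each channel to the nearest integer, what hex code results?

#9CE9C7

#24CE83 is rgb(36, 206, 131).
Per channel, c → c + 0.55(255 − c):
  R: 36 + 0.55×(255−36) = 36 + 120.45 = 156.45 → 156
  G: 206 + 26.95 = 232.95 → 233
  B: 131 + 0.55×(255−131) = 131 + 68.2 = 199.2 → 199
rgb(156, 233, 199) = #9CE9C7.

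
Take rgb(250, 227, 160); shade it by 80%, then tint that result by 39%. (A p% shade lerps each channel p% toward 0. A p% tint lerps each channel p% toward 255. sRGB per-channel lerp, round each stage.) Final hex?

#827F77

Lerp each channel 80% toward 0:
  R: 250 − 200 = 50 → 50
  G: 227 + 0.8×(0−227) = 227 − 181.6 = 45.4 → 45
  B: 160 − 128 = 32 → 32
After the shade: rgb(50, 45, 32) = #322D20.
Lerp each channel 39% toward 255:
  R: 50 + 79.95 = 129.95 → 130
  G: 45 + 0.39×(255−45) = 45 + 81.9 = 126.9 → 127
  B: 32 + 0.39×(255−32) = 32 + 86.97 = 118.97 → 119
rgb(130, 127, 119) = #827F77.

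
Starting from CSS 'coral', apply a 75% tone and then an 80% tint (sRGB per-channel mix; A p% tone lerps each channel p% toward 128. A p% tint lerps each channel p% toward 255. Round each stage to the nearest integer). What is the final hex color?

CSS coral is rgb(255, 127, 80).
Lerp each channel 75% toward 128:
  R: 255 + 0.75×(128−255) = 255 − 95.25 = 159.75 → 160
  G: 127 + 0.75 = 127.75 → 128
  B: 80 + 36 = 116 → 116
After the tone: rgb(160, 128, 116) = #A08074.
Per channel, c → c + 0.8(255 − c):
  R: 160 + 0.8×(255−160) = 160 + 76 = 236 → 236
  G: 128 + 0.8×(255−128) = 128 + 101.6 = 229.6 → 230
  B: 116 + 111.2 = 227.2 → 227
rgb(236, 230, 227) = #ECE6E3.

#ECE6E3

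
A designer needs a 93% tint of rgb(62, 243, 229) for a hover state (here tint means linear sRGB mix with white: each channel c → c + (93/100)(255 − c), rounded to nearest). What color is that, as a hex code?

Lerp each channel 93% toward 255:
  R: 62 + 179.49 = 241.49 → 241
  G: 243 + 11.16 = 254.16 → 254
  B: 229 + 0.93×(255−229) = 229 + 24.18 = 253.18 → 253
rgb(241, 254, 253) = #f1fefd.

#f1fefd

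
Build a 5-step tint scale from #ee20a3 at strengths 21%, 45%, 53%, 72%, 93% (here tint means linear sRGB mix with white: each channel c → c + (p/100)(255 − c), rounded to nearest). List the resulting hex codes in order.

#f24fb6, #f684cc, #f796d4, #fac1e5, #feeff9

#ee20a3 is rgb(238, 32, 163).
21%: (238 + 3.57 = 241.57→242, 32 + 46.83 = 78.83→79, 163 + 19.32 = 182.32→182) → #f24fb6
45%: (238 + 7.65 = 245.65→246, 32 + 100.35 = 132.35→132, 163 + 41.4 = 204.4→204) → #f684cc
53%: (238 + 9.01 = 247.01→247, 32 + 118.19 = 150.19→150, 163 + 48.76 = 211.76→212) → #f796d4
72%: (238 + 12.24 = 250.24→250, 32 + 160.56 = 192.56→193, 163 + 66.24 = 229.24→229) → #fac1e5
93%: (238 + 15.81 = 253.81→254, 32 + 207.39 = 239.39→239, 163 + 85.56 = 248.56→249) → #feeff9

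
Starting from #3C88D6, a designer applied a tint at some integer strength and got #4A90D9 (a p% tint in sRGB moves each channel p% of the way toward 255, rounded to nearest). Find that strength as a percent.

#3C88D6 is rgb(60, 136, 214); #4A90D9 is rgb(74, 144, 217).
On the R channel (widest range): 74 ≈ 60 + (p/100)(255 − 60), so p ≈ 100×(74 − 60)/(255 − 60) = 1400/195 = 7.18.
p = 7 reproduces all three channels after rounding.

7%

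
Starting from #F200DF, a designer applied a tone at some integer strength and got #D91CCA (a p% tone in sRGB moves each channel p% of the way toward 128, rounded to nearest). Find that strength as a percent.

22%

#F200DF is rgb(242, 0, 223); #D91CCA is rgb(217, 28, 202).
On the G channel (widest range): 28 ≈ 0 + (p/100)(128 − 0), so p ≈ 100×(28 − 0)/(128 − 0) = 2800/128 = 21.88.
p = 22 reproduces all three channels after rounding.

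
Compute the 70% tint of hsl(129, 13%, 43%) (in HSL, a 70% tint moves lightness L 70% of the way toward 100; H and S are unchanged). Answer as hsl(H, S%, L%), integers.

L moves 70% from 43 toward 100: 43 + 39.9 = 82.9 → 83.
H and S are unchanged.

hsl(129, 13%, 83%)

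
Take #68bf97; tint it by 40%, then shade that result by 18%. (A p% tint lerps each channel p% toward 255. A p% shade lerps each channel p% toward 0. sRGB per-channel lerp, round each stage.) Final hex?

#68bf97 is rgb(104, 191, 151).
A 40% tint moves each channel 40% toward 255:
  R: 104 + 0.4×(255−104) = 104 + 60.4 = 164.4 → 164
  G: 191 + 0.4×(255−191) = 191 + 25.6 = 216.6 → 217
  B: 151 + 0.4×(255−151) = 151 + 41.6 = 192.6 → 193
After the tint: rgb(164, 217, 193) = #a4d9c1.
Per channel, c → c + 0.18(0 − c):
  R: 164 + 0.18×(0−164) = 164 − 29.52 = 134.48 → 134
  G: 217 − 39.06 = 177.94 → 178
  B: 193 + 0.18×(0−193) = 193 − 34.74 = 158.26 → 158
rgb(134, 178, 158) = #86b29e.

#86b29e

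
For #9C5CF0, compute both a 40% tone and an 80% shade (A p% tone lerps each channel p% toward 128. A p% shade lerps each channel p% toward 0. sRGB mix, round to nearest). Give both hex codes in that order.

#916AC3, #1F1230

#9C5CF0 is rgb(156, 92, 240).
40% tone:
  R: 156 + 0.4×(128−156) = 156 − 11.2 = 144.8 → 145
  G: 92 + 0.4×(128−92) = 92 + 14.4 = 106.4 → 106
  B: 240 − 44.8 = 195.2 → 195
  → #916AC3
80% shade:
  R: 156 − 124.8 = 31.2 → 31
  G: 92 + 0.8×(0−92) = 92 − 73.6 = 18.4 → 18
  B: 240 − 192 = 48 → 48
  → #1F1230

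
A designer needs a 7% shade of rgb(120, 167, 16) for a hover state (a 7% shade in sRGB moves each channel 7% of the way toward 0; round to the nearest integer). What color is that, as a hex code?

#709B0F

Per channel, c → c + 0.07(0 − c):
  R: 120 + 0.07×(0−120) = 120 − 8.4 = 111.6 → 112
  G: 167 + 0.07×(0−167) = 167 − 11.69 = 155.31 → 155
  B: 16 − 1.12 = 14.88 → 15
rgb(112, 155, 15) = #709B0F.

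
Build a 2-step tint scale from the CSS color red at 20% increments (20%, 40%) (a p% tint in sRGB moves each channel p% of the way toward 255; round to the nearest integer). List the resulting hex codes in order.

#FF3333, #FF6666

CSS red is rgb(255, 0, 0).
20%: (255→255, 0 + 51 = 51→51, 0 + 51 = 51→51) → #FF3333
40%: (255→255, 0 + 102 = 102→102, 0 + 102 = 102→102) → #FF6666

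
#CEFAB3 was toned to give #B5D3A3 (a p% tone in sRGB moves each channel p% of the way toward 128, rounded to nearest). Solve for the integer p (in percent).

#CEFAB3 is rgb(206, 250, 179); #B5D3A3 is rgb(181, 211, 163).
On the G channel (widest range): 211 ≈ 250 + (p/100)(128 − 250), so p ≈ 100×(211 − 250)/(128 − 250) = -3900/-122 = 31.97.
p = 32 reproduces all three channels after rounding.

32%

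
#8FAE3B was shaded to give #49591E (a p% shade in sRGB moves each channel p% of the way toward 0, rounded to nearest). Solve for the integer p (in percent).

#8FAE3B is rgb(143, 174, 59); #49591E is rgb(73, 89, 30).
On the G channel (widest range): 89 ≈ 174 + (p/100)(0 − 174), so p ≈ 100×(89 − 174)/(0 − 174) = -8500/-174 = 48.85.
p = 49 reproduces all three channels after rounding.

49%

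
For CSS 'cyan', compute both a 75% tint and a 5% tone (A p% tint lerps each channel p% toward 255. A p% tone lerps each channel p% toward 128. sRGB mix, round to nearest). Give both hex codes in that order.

#BFFFFF, #06F9F9

CSS cyan is rgb(0, 255, 255).
75% tint:
  R: 0 + 0.75×(255−0) = 0 + 191.25 = 191.25 → 191
  G: 255 + 0.75×(255−255) = 255 + 0 = 255 → 255
  B: 255 + 0.75×(255−255) = 255 + 0 = 255 → 255
  → #BFFFFF
5% tone:
  R: 0 + 6.4 = 6.4 → 6
  G: 255 − 6.35 = 248.65 → 249
  B: 255 − 6.35 = 248.65 → 249
  → #06F9F9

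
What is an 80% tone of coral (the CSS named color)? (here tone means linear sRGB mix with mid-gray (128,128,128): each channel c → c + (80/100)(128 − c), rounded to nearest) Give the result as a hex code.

CSS coral is rgb(255, 127, 80).
Per channel, c → c + 0.8(128 − c):
  R: 255 − 101.6 = 153.4 → 153
  G: 127 + 0.8×(128−127) = 127 + 0.8 = 127.8 → 128
  B: 80 + 38.4 = 118.4 → 118
rgb(153, 128, 118) = #998076.

#998076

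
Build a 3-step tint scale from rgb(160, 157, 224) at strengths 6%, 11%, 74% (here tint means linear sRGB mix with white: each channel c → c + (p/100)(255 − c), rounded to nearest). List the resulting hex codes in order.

6%: (160 + 5.7 = 165.7→166, 157 + 5.88 = 162.88→163, 224 + 1.86 = 225.86→226) → #A6A3E2
11%: (160 + 10.45 = 170.45→170, 157 + 10.78 = 167.78→168, 224 + 3.41 = 227.41→227) → #AAA8E3
74%: (160 + 70.3 = 230.3→230, 157 + 72.52 = 229.52→230, 224 + 22.94 = 246.94→247) → #E6E6F7

#A6A3E2, #AAA8E3, #E6E6F7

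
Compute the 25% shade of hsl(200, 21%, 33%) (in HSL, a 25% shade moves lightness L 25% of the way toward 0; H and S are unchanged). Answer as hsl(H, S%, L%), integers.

L moves 25% from 33 toward 0: 33 − 8.25 = 24.75 → 25.
H and S are unchanged.

hsl(200, 21%, 25%)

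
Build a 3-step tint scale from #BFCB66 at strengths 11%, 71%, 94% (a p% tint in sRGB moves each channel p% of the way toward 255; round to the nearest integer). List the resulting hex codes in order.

#BFCB66 is rgb(191, 203, 102).
11%: (191 + 7.04 = 198.04→198, 203 + 5.72 = 208.72→209, 102 + 16.83 = 118.83→119) → #C6D177
71%: (191 + 45.44 = 236.44→236, 203 + 36.92 = 239.92→240, 102 + 108.63 = 210.63→211) → #ECF0D3
94%: (191 + 60.16 = 251.16→251, 203 + 48.88 = 251.88→252, 102 + 143.82 = 245.82→246) → #FBFCF6

#C6D177, #ECF0D3, #FBFCF6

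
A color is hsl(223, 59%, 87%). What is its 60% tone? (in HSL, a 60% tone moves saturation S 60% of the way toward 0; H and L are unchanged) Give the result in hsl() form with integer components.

S moves 60% from 59 toward 0: 59 − 35.4 = 23.6 → 24.
H and L are unchanged.

hsl(223, 24%, 87%)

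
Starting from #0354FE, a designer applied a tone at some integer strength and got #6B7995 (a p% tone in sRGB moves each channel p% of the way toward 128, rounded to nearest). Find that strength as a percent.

#0354FE is rgb(3, 84, 254); #6B7995 is rgb(107, 121, 149).
On the B channel (widest range): 149 ≈ 254 + (p/100)(128 − 254), so p ≈ 100×(149 − 254)/(128 − 254) = -10500/-126 = 83.33.
p = 83 reproduces all three channels after rounding.

83%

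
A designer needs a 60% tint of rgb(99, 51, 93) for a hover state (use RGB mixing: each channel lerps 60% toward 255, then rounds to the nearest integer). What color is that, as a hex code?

Lerp each channel 60% toward 255:
  R: 99 + 0.6×(255−99) = 99 + 93.6 = 192.6 → 193
  G: 51 + 0.6×(255−51) = 51 + 122.4 = 173.4 → 173
  B: 93 + 0.6×(255−93) = 93 + 97.2 = 190.2 → 190
rgb(193, 173, 190) = #C1ADBE.

#C1ADBE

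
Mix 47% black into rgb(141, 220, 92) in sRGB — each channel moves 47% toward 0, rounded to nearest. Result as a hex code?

#4b7531

Per channel, c → c + 0.47(0 − c):
  R: 141 − 66.27 = 74.73 → 75
  G: 220 − 103.4 = 116.6 → 117
  B: 92 + 0.47×(0−92) = 92 − 43.24 = 48.76 → 49
rgb(75, 117, 49) = #4b7531.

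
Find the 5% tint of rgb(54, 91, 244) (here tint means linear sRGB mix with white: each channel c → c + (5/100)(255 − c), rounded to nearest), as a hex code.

#4063f5

Per channel, c → c + 0.05(255 − c):
  R: 54 + 10.05 = 64.05 → 64
  G: 91 + 0.05×(255−91) = 91 + 8.2 = 99.2 → 99
  B: 244 + 0.55 = 244.55 → 245
rgb(64, 99, 245) = #4063f5.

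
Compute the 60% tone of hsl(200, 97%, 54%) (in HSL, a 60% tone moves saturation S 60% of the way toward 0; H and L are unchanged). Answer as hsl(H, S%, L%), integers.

S moves 60% from 97 toward 0: 97 − 58.2 = 38.8 → 39.
H and L are unchanged.

hsl(200, 39%, 54%)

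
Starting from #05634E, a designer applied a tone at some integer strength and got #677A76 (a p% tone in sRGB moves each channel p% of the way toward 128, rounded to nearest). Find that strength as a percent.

80%

#05634E is rgb(5, 99, 78); #677A76 is rgb(103, 122, 118).
On the R channel (widest range): 103 ≈ 5 + (p/100)(128 − 5), so p ≈ 100×(103 − 5)/(128 − 5) = 9800/123 = 79.67.
p = 80 reproduces all three channels after rounding.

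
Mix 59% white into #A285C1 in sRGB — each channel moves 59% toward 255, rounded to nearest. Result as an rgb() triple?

rgb(217, 205, 230)

#A285C1 is rgb(162, 133, 193).
Lerp each channel 59% toward 255:
  R: 162 + 0.59×(255−162) = 162 + 54.87 = 216.87 → 217
  G: 133 + 0.59×(255−133) = 133 + 71.98 = 204.98 → 205
  B: 193 + 0.59×(255−193) = 193 + 36.58 = 229.58 → 230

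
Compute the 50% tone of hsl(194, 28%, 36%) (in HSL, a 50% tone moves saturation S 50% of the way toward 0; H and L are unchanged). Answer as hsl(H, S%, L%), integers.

S moves 50% from 28 toward 0: 28 − 14 = 14 → 14.
H and L are unchanged.

hsl(194, 14%, 36%)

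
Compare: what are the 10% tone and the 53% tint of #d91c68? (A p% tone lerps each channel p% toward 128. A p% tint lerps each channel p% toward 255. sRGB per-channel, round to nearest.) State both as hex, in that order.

#d0266a, #ed94b8

#d91c68 is rgb(217, 28, 104).
10% tone:
  R: 217 + 0.1×(128−217) = 217 − 8.9 = 208.1 → 208
  G: 28 + 10 = 38 → 38
  B: 104 + 2.4 = 106.4 → 106
  → #d0266a
53% tint:
  R: 217 + 0.53×(255−217) = 217 + 20.14 = 237.14 → 237
  G: 28 + 0.53×(255−28) = 28 + 120.31 = 148.31 → 148
  B: 104 + 0.53×(255−104) = 104 + 80.03 = 184.03 → 184
  → #ed94b8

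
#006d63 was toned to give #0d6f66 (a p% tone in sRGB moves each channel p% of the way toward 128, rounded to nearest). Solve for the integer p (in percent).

10%

#006d63 is rgb(0, 109, 99); #0d6f66 is rgb(13, 111, 102).
On the R channel (widest range): 13 ≈ 0 + (p/100)(128 − 0), so p ≈ 100×(13 − 0)/(128 − 0) = 1300/128 = 10.16.
p = 10 reproduces all three channels after rounding.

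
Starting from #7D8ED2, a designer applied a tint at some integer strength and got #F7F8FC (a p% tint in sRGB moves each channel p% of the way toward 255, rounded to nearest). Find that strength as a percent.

#7D8ED2 is rgb(125, 142, 210); #F7F8FC is rgb(247, 248, 252).
On the R channel (widest range): 247 ≈ 125 + (p/100)(255 − 125), so p ≈ 100×(247 − 125)/(255 − 125) = 12200/130 = 93.85.
p = 94 reproduces all three channels after rounding.

94%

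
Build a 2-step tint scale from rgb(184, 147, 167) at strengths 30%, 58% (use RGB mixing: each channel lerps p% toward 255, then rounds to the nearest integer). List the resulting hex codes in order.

30%: (184 + 21.3 = 205.3→205, 147 + 32.4 = 179.4→179, 167 + 26.4 = 193.4→193) → #CDB3C1
58%: (184 + 41.18 = 225.18→225, 147 + 62.64 = 209.64→210, 167 + 51.04 = 218.04→218) → #E1D2DA

#CDB3C1, #E1D2DA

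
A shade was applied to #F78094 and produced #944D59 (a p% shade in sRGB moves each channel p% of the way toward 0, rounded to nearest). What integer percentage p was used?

#F78094 is rgb(247, 128, 148); #944D59 is rgb(148, 77, 89).
On the R channel (widest range): 148 ≈ 247 + (p/100)(0 − 247), so p ≈ 100×(148 − 247)/(0 − 247) = -9900/-247 = 40.08.
p = 40 reproduces all three channels after rounding.

40%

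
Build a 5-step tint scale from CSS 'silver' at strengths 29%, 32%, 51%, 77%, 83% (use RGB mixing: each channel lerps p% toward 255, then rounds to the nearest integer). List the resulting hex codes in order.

#d2d2d2, #d4d4d4, #e0e0e0, #f1f1f1, #f4f4f4

CSS silver is rgb(192, 192, 192).
29%: (192 + 18.27 = 210.27→210, 192 + 18.27 = 210.27→210, 192 + 18.27 = 210.27→210) → #d2d2d2
32%: (192 + 20.16 = 212.16→212, 192 + 20.16 = 212.16→212, 192 + 20.16 = 212.16→212) → #d4d4d4
51%: (192 + 32.13 = 224.13→224, 192 + 32.13 = 224.13→224, 192 + 32.13 = 224.13→224) → #e0e0e0
77%: (192 + 48.51 = 240.51→241, 192 + 48.51 = 240.51→241, 192 + 48.51 = 240.51→241) → #f1f1f1
83%: (192 + 52.29 = 244.29→244, 192 + 52.29 = 244.29→244, 192 + 52.29 = 244.29→244) → #f4f4f4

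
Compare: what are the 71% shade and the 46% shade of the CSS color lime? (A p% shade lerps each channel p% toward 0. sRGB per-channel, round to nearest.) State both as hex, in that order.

#004A00, #008A00

CSS lime is rgb(0, 255, 0).
71% shade:
  R: 0 + 0.71×(0−0) = 0 + 0 = 0 → 0
  G: 255 − 181.05 = 73.95 → 74
  B: 0 + 0.71×(0−0) = 0 + 0 = 0 → 0
  → #004A00
46% shade:
  R: 0 + 0.46×(0−0) = 0 + 0 = 0 → 0
  G: 255 − 117.3 = 137.7 → 138
  B: 0 + 0 = 0 → 0
  → #008A00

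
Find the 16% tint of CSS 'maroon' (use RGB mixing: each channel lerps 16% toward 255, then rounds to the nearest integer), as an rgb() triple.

CSS maroon is rgb(128, 0, 0).
Per channel, c → c + 0.16(255 − c):
  R: 128 + 0.16×(255−128) = 128 + 20.32 = 148.32 → 148
  G: 0 + 0.16×(255−0) = 0 + 40.8 = 40.8 → 41
  B: 0 + 40.8 = 40.8 → 41

rgb(148, 41, 41)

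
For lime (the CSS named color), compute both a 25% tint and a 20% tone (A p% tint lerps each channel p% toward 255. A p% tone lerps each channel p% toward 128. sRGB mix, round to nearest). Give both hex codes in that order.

#40FF40, #1AE61A

CSS lime is rgb(0, 255, 0).
25% tint:
  R: 0 + 63.75 = 63.75 → 64
  G: 255 + 0.25×(255−255) = 255 + 0 = 255 → 255
  B: 0 + 0.25×(255−0) = 0 + 63.75 = 63.75 → 64
  → #40FF40
20% tone:
  R: 0 + 25.6 = 25.6 → 26
  G: 255 + 0.2×(128−255) = 255 − 25.4 = 229.6 → 230
  B: 0 + 25.6 = 25.6 → 26
  → #1AE61A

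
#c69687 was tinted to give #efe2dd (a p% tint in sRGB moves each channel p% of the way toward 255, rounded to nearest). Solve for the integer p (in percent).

#c69687 is rgb(198, 150, 135); #efe2dd is rgb(239, 226, 221).
On the B channel (widest range): 221 ≈ 135 + (p/100)(255 − 135), so p ≈ 100×(221 − 135)/(255 − 135) = 8600/120 = 71.67.
p = 72 reproduces all three channels after rounding.

72%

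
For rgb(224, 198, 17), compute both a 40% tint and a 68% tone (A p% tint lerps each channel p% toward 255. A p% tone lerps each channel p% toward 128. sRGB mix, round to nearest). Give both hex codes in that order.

40% tint:
  R: 224 + 0.4×(255−224) = 224 + 12.4 = 236.4 → 236
  G: 198 + 0.4×(255−198) = 198 + 22.8 = 220.8 → 221
  B: 17 + 95.2 = 112.2 → 112
  → #ecdd70
68% tone:
  R: 224 − 65.28 = 158.72 → 159
  G: 198 + 0.68×(128−198) = 198 − 47.6 = 150.4 → 150
  B: 17 + 0.68×(128−17) = 17 + 75.48 = 92.48 → 92
  → #9f965c

#ecdd70, #9f965c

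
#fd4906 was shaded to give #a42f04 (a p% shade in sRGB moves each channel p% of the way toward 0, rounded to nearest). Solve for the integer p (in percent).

35%

#fd4906 is rgb(253, 73, 6); #a42f04 is rgb(164, 47, 4).
On the R channel (widest range): 164 ≈ 253 + (p/100)(0 − 253), so p ≈ 100×(164 − 253)/(0 − 253) = -8900/-253 = 35.18.
p = 35 reproduces all three channels after rounding.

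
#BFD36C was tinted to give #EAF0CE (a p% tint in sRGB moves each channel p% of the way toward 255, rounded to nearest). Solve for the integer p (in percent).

#BFD36C is rgb(191, 211, 108); #EAF0CE is rgb(234, 240, 206).
On the B channel (widest range): 206 ≈ 108 + (p/100)(255 − 108), so p ≈ 100×(206 − 108)/(255 − 108) = 9800/147 = 66.67.
p = 67 reproduces all three channels after rounding.

67%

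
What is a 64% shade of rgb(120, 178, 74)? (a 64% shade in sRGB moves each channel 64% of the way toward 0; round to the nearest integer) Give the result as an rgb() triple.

rgb(43, 64, 27)

A 64% shade moves each channel 64% toward 0:
  R: 120 + 0.64×(0−120) = 120 − 76.8 = 43.2 → 43
  G: 178 − 113.92 = 64.08 → 64
  B: 74 + 0.64×(0−74) = 74 − 47.36 = 26.64 → 27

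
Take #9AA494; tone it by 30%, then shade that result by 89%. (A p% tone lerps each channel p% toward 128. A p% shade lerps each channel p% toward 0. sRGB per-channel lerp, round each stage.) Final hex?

#9AA494 is rgb(154, 164, 148).
Lerp each channel 30% toward 128:
  R: 154 − 7.8 = 146.2 → 146
  G: 164 − 10.8 = 153.2 → 153
  B: 148 + 0.3×(128−148) = 148 − 6 = 142 → 142
After the tone: rgb(146, 153, 142) = #92998E.
Lerp each channel 89% toward 0:
  R: 146 + 0.89×(0−146) = 146 − 129.94 = 16.06 → 16
  G: 153 + 0.89×(0−153) = 153 − 136.17 = 16.83 → 17
  B: 142 + 0.89×(0−142) = 142 − 126.38 = 15.62 → 16
rgb(16, 17, 16) = #101110.

#101110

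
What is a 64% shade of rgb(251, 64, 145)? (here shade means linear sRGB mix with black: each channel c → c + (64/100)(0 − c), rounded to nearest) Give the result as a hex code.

#5a1734

Per channel, c → c + 0.64(0 − c):
  R: 251 − 160.64 = 90.36 → 90
  G: 64 + 0.64×(0−64) = 64 − 40.96 = 23.04 → 23
  B: 145 + 0.64×(0−145) = 145 − 92.8 = 52.2 → 52
rgb(90, 23, 52) = #5a1734.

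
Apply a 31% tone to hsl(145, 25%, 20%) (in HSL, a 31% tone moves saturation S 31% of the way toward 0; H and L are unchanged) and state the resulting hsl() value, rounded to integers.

hsl(145, 17%, 20%)

S moves 31% from 25 toward 0: 25 − 7.75 = 17.25 → 17.
H and L are unchanged.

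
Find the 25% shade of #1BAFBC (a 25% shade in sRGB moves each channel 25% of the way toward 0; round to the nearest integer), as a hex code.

#1BAFBC is rgb(27, 175, 188).
Lerp each channel 25% toward 0:
  R: 27 + 0.25×(0−27) = 27 − 6.75 = 20.25 → 20
  G: 175 + 0.25×(0−175) = 175 − 43.75 = 131.25 → 131
  B: 188 + 0.25×(0−188) = 188 − 47 = 141 → 141
rgb(20, 131, 141) = #14838D.

#14838D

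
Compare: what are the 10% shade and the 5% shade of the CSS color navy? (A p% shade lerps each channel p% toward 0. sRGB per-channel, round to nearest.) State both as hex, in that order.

CSS navy is rgb(0, 0, 128).
10% shade:
  R: 0 + 0.1×(0−0) = 0 + 0 = 0 → 0
  G: 0 + 0.1×(0−0) = 0 + 0 = 0 → 0
  B: 128 − 12.8 = 115.2 → 115
  → #000073
5% shade:
  R: 0 + 0.05×(0−0) = 0 + 0 = 0 → 0
  G: 0 + 0 = 0 → 0
  B: 128 + 0.05×(0−128) = 128 − 6.4 = 121.6 → 122
  → #00007a

#000073, #00007a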